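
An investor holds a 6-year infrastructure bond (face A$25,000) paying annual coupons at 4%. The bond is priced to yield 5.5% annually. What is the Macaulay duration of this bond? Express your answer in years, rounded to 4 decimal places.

Periodic yield y = 0.055. Discount each cash flow and weight by its year:
  t   CF        PV=CF/(1+0.055)^t    t·PV
  1     1,000.00       947.8673       947.8673
  2     1,000.00       898.4524     1,796.9048
  3     1,000.00       851.6137     2,554.8410
  4     1,000.00       807.2167     3,228.8670
  5     1,000.00       765.1344     3,825.6718
  6    26,000.00    18,856.3917   113,138.3500
  Σ                 23,126.6761   125,492.5018
Price P = Σ PV = 23,126.6761.
Macaulay duration = Σ(t·PV) / P = 125,492.5018 / 23,126.6761 = 5.42631 years.

5.4263 years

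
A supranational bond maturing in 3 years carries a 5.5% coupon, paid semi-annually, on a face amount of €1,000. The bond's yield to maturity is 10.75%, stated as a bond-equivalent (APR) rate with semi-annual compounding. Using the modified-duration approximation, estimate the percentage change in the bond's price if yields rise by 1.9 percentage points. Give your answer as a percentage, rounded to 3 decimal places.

-5.029%

Periodic yield y = 0.05375. Modified duration first:
  t   CF        PV=CF/(1+0.05375)^t    t·PV
  1        27.50        26.0973        26.0973
  2        27.50        24.7661        49.5322
  3        27.50        23.5028        70.5085
  4        27.50        22.3040        89.2159
  5        27.50        21.1663       105.8315
  6     1,027.50       750.5097     4,503.0581
  Σ                    868.3461     4,844.2434
P = 868.3461; D_Mac = 5.57870 half-year periods = 2.78935 yrs; D_mod = 2.78935/(1+0.05375) = 2.64707 yrs.
ΔP/P ≈ -D_mod · Δy = -2.64707 × (+0.019) = -0.050294 = -5.0294%.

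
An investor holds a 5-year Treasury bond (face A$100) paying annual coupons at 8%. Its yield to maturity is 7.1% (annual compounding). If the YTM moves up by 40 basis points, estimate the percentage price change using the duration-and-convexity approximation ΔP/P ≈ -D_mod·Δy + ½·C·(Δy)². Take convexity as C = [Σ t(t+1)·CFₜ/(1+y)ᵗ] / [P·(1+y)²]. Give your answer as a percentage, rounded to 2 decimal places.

-1.60%

With y = 0.071:
  t   CF        PV=CF/(1+0.071)^t    t·PV        t(t+1)·PV
  1         8.00         7.4697         7.4697          14.9393
  2         8.00         6.9745        13.9489          41.8468
  3         8.00         6.5121        19.5363          78.1453
  4         8.00         6.0804        24.3216         121.6080
  5       108.00        76.6437       383.2184       2,299.3107
  Σ                    103.6803       448.4950       2,555.8501
P = 103.6803; D_Mac = 4.32575 yrs; D_mod = 4.03898 yrs; C = 21.49117.
Duration effect: -4.03898 × (+0.004) = -0.016156
Convexity effect: 0.5 × 21.49117 × (0.004)² = +0.0001719
ΔP/P ≈ -0.016156 + 0.0001719 = -0.015984 = -1.5984%.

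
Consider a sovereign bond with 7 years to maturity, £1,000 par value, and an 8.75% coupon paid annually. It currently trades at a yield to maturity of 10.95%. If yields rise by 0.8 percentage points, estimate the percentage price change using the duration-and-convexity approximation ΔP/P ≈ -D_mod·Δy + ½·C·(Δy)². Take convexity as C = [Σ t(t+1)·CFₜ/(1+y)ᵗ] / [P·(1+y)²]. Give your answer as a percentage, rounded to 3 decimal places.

With y = 0.1095:
  t   CF        PV=CF/(1+0.1095)^t    t·PV        t(t+1)·PV
  1        87.50        78.8644        78.8644         157.7287
  2        87.50        71.0810       142.1620         426.4859
  3        87.50        64.0658       192.1973         768.7894
  4        87.50        57.7429       230.9717       1,154.8586
  5        87.50        52.0441       260.2205       1,561.3231
  6        87.50        46.9077       281.4462       1,970.1237
  7     1,087.50       525.4581     3,678.2069      29,425.6555
  Σ                    896.1640     4,864.0691      35,464.9650
P = 896.1640; D_Mac = 5.42766 yrs; D_mod = 4.89198 yrs; C = 32.14826.
Duration effect: -4.89198 × (+0.008) = -0.039136
Convexity effect: 0.5 × 32.14826 × (0.008)² = +0.0010287
ΔP/P ≈ -0.039136 + 0.0010287 = -0.038107 = -3.8107%.

-3.811%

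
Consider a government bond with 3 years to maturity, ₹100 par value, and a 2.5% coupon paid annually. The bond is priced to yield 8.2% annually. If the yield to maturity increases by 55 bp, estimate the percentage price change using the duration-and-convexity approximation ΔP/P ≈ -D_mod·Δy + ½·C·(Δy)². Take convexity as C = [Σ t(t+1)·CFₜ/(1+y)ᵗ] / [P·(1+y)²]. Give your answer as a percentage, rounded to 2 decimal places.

-1.47%

With y = 0.082:
  t   CF        PV=CF/(1+0.082)^t    t·PV        t(t+1)·PV
  1         2.50         2.3105         2.3105           4.6211
  2         2.50         2.1354         4.2709          12.8126
  3       102.50        80.9174       242.7523         971.0092
  Σ                     85.3634       249.3337         988.4428
P = 85.3634; D_Mac = 2.92085 yrs; D_mod = 2.69949 yrs; C = 9.89066.
Duration effect: -2.69949 × (+0.0055) = -0.014847
Convexity effect: 0.5 × 9.89066 × (0.0055)² = +0.0001496
ΔP/P ≈ -0.014847 + 0.0001496 = -0.014698 = -1.4698%.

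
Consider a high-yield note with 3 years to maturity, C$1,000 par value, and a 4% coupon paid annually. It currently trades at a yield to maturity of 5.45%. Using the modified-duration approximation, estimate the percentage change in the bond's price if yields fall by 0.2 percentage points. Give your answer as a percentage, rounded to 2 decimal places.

Periodic yield y = 0.0545. Modified duration first:
  t   CF        PV=CF/(1+0.0545)^t    t·PV
  1        40.00        37.9327        37.9327
  2        40.00        35.9722        71.9444
  3     1,040.00       886.9387     2,660.8160
  Σ                    960.8435     2,770.6930
P = 960.8435; D_Mac = 2.88360 yrs; D_mod = 2.88360/(1+0.0545) = 2.73457 yrs.
ΔP/P ≈ -D_mod · Δy = -2.73457 × (-0.002) = +0.005469 = +0.5469%.

+0.55%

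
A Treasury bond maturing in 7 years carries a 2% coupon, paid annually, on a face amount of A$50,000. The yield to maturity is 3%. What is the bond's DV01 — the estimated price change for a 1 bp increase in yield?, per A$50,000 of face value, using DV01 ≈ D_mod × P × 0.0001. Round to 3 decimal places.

Periodic yield y = 0.03.
  t   CF        PV=CF/(1+0.03)^t    t·PV
  1     1,000.00       970.8738       970.8738
  2     1,000.00       942.5959     1,885.1918
  3     1,000.00       915.1417     2,745.4250
  4     1,000.00       888.4870     3,553.9482
  5     1,000.00       862.6088     4,313.0439
  6     1,000.00       837.4843     5,024.9055
  7    51,000.00    41,467.6671   290,273.6695
  Σ                 46,884.8585   308,767.0578
P = 46,884.8585; D_Mac = 6.58565 yrs; D_mod = 6.39383 yrs.
DV01 ≈ 6.39383 × 46,884.8585 × 0.0001 = 29.977384.

A$29.977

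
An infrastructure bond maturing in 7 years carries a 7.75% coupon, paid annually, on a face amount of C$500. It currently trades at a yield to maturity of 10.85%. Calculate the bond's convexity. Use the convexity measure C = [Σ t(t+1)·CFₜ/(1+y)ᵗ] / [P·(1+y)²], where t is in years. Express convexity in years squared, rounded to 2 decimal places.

With y = 0.1085:
  t   CF        PV=CF/(1+0.1085)^t    t·PV        t(t+1)·PV
  1        38.75        34.9571        34.9571          69.9143
  2        38.75        31.5355        63.0711         189.2133
  3        38.75        28.4488        85.3465         341.3861
  4        38.75        25.6643       102.6571         513.2854
  5        38.75        23.1523       115.7613         694.5675
  6        38.75        20.8861       125.3166         877.2165
  7       538.75       261.9615     1,833.7302      14,669.8417
  Σ                    426.6056     2,360.8400      17,355.4249
P = 426.6056.
Convexity = Σ t(t+1)·PV / [P·(1+y)²] = 17,355.4249 / (426.6056 × 1.228772) = 33.10833.

33.11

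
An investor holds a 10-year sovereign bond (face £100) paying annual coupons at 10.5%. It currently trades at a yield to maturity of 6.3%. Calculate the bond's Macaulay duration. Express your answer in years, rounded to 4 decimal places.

Periodic yield y = 0.063. Discount each cash flow and weight by its year:
  t   CF        PV=CF/(1+0.063)^t    t·PV
  1        10.50         9.8777         9.8777
  2        10.50         9.2923        18.5846
  3        10.50         8.7416        26.2247
  4        10.50         8.2235        32.8940
  5        10.50         7.7361        38.6806
  6        10.50         7.2776        43.6658
  7        10.50         6.8463        47.9242
  8        10.50         6.4406        51.5244
  9        10.50         6.0588        54.5296
  10      110.50        59.9832       599.8320
  Σ                    130.4777       923.7375
Price P = Σ PV = 130.4777.
Macaulay duration = Σ(t·PV) / P = 923.7375 / 130.4777 = 7.07966 years.

7.0797 years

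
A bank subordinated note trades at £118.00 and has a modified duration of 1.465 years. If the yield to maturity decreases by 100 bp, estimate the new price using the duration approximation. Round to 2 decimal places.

£119.73

Duration approximation: ΔP/P ≈ -D_mod · Δy = -1.465 × (-0.01) = +0.014650.
New price ≈ 118.00 × (1 + 0.014650) = 119.72870.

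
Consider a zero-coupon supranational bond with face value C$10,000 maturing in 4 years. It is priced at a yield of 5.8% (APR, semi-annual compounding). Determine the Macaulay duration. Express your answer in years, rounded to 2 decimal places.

A zero-coupon bond has a single cash flow at maturity, so its Macaulay duration equals its maturity: 4 years.
(Equivalently: 8 semi-annual periods ÷ 2 = 4 years.)

4.00 years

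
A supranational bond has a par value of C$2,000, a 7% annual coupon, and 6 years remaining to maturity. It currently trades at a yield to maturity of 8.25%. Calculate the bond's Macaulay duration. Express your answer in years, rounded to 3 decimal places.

5.070 years

Periodic yield y = 0.0825. Discount each cash flow and weight by its year:
  t   CF        PV=CF/(1+0.0825)^t    t·PV
  1       140.00       129.3303       129.3303
  2       140.00       119.4737       238.9474
  3       140.00       110.3683       331.1049
  4       140.00       101.9569       407.8274
  5       140.00        94.1865       470.9323
  6     2,140.00     1,329.9838     7,979.9027
  Σ                  1,885.2993     9,558.0449
Price P = Σ PV = 1,885.2993.
Macaulay duration = Σ(t·PV) / P = 9,558.0449 / 1,885.2993 = 5.06978 years.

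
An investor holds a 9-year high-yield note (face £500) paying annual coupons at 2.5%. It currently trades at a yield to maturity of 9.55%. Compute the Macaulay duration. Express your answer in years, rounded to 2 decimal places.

Periodic yield y = 0.0955. Discount each cash flow and weight by its year:
  t   CF        PV=CF/(1+0.0955)^t    t·PV
  1        12.50        11.4103        11.4103
  2        12.50        10.4156        20.8312
  3        12.50         9.5076        28.5229
  4        12.50         8.6788        34.7153
  5        12.50         7.9222        39.6112
  6        12.50         7.2316        43.3897
  7        12.50         6.6012        46.2084
  8        12.50         6.0257        48.2060
  9       512.50       225.5186     2,029.6677
  Σ                    293.3118     2,302.5628
Price P = Σ PV = 293.3118.
Macaulay duration = Σ(t·PV) / P = 2,302.5628 / 293.3118 = 7.85022 years.

7.85 years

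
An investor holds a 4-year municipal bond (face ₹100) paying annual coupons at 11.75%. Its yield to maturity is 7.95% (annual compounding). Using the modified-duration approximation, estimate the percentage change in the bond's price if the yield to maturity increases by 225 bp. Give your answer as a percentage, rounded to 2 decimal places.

Periodic yield y = 0.0795. Modified duration first:
  t   CF        PV=CF/(1+0.0795)^t    t·PV
  1        11.75        10.8847        10.8847
  2        11.75        10.0831        20.1661
  3        11.75         9.3405        28.0215
  4       111.75        82.2919       329.1675
  Σ                    112.6001       388.2398
P = 112.6001; D_Mac = 3.44795 yrs; D_mod = 3.44795/(1+0.0795) = 3.19403 yrs.
ΔP/P ≈ -D_mod · Δy = -3.19403 × (+0.0225) = -0.071866 = -7.1866%.

-7.19%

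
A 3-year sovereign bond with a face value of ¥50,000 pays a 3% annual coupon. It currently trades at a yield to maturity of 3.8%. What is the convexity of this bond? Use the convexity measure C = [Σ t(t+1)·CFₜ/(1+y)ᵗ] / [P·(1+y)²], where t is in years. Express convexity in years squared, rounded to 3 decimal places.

With y = 0.038:
  t   CF        PV=CF/(1+0.038)^t    t·PV        t(t+1)·PV
  1     1,500.00     1,445.0867     1,445.0867       2,890.1734
  2     1,500.00     1,392.1837     2,784.3674       8,353.1023
  3    51,500.00    46,048.4661   138,145.3984     552,581.5936
  Σ                 48,885.7366   142,374.8526     563,824.8694
P = 48,885.7366.
Convexity = Σ t(t+1)·PV / [P·(1+y)²] = 563,824.8694 / (48,885.7366 × 1.077444) = 10.70452.

10.705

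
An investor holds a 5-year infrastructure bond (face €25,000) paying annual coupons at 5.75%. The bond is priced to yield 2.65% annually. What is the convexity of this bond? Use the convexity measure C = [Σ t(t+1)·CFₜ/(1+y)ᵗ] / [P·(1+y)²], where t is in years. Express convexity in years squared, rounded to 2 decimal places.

24.86

With y = 0.0265:
  t   CF        PV=CF/(1+0.0265)^t    t·PV        t(t+1)·PV
  1     1,437.50     1,400.3897     1,400.3897       2,800.7793
  2     1,437.50     1,364.2374     2,728.4748       8,185.4243
  3     1,437.50     1,329.0184     3,987.0552      15,948.2207
  4     1,437.50     1,294.7086     5,178.8345      25,894.1723
  5    26,437.50    23,196.6685   115,983.3425     695,900.0551
  Σ                 28,585.0226   129,278.0966     748,728.6519
P = 28,585.0226.
Convexity = Σ t(t+1)·PV / [P·(1+y)²] = 748,728.6519 / (28,585.0226 × 1.053702) = 24.85810.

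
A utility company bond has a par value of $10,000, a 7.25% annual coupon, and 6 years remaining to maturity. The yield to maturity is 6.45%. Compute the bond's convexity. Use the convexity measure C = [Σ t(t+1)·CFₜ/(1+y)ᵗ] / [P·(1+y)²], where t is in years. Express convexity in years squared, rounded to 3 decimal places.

29.666

With y = 0.0645:
  t   CF        PV=CF/(1+0.0645)^t    t·PV        t(t+1)·PV
  1       725.00       681.0709       681.0709       1,362.1419
  2       725.00       639.8036     1,279.6072       3,838.8216
  3       725.00       601.0367     1,803.1102       7,212.4407
  4       725.00       564.6188     2,258.4752      11,292.3762
  5       725.00       530.4075     2,652.0376      15,912.2258
  6    10,725.00     7,370.9473    44,225.6838     309,579.7867
  Σ                 10,387.8849    52,899.9850     349,197.7928
P = 10,387.8849.
Convexity = Σ t(t+1)·PV / [P·(1+y)²] = 349,197.7928 / (10,387.8849 × 1.133160) = 29.66559.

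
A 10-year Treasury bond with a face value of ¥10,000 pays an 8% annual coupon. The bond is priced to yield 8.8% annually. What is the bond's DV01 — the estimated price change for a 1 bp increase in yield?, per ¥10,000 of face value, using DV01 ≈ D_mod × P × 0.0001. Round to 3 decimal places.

Periodic yield y = 0.088.
  t   CF        PV=CF/(1+0.088)^t    t·PV
  1       800.00       735.2941       735.2941
  2       800.00       675.8218     1,351.6436
  3       800.00       621.1597     1,863.4792
  4       800.00       570.9189     2,283.6755
  5       800.00       524.7416     2,623.7081
  6       800.00       482.2993     2,893.7957
  7       800.00       443.2898     3,103.0285
  8       800.00       407.4355     3,259.4837
  9       800.00       374.4811     3,370.3301
  10   10,800.00     4,646.5948    46,465.9480
  Σ                  9,482.0366    67,950.3865
P = 9,482.0366; D_Mac = 7.16622 yrs; D_mod = 6.58660 yrs.
DV01 ≈ 6.58660 × 9,482.0366 × 0.0001 = 6.245440.

¥6.245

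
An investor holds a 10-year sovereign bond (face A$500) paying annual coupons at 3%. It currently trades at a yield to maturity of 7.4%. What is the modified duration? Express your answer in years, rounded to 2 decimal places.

Periodic yield y = 0.074. First find Macaulay duration:
  t   CF        PV=CF/(1+0.074)^t    t·PV
  1        15.00        13.9665        13.9665
  2        15.00        13.0042        26.0083
  3        15.00        12.1082        36.3245
  4        15.00        11.2739        45.0956
  5        15.00        10.4971        52.4856
  6        15.00         9.7738        58.6431
  7        15.00         9.1004        63.7029
  8        15.00         8.4734        67.7871
  9        15.00         7.8896        71.0060
  10      515.00       252.2112     2,522.1123
  Σ                    348.2983     2,957.1319
P = 348.2983; Macaulay duration = 2,957.1319 / 348.2983 = 8.49023 years.
Modified duration = D_Mac / (1 + y) = 8.49023 / 1.074 = 7.90524 years.

7.91 years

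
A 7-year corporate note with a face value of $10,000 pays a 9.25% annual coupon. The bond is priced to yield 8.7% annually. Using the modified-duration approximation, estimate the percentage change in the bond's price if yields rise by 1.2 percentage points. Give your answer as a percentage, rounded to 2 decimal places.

Periodic yield y = 0.087. Modified duration first:
  t   CF        PV=CF/(1+0.087)^t    t·PV
  1       925.00       850.9660       850.9660
  2       925.00       782.8574     1,565.7147
  3       925.00       720.2000     2,160.5999
  4       925.00       662.5575     2,650.2299
  5       925.00       609.5285     3,047.6425
  6       925.00       560.7438     3,364.4627
  7    10,925.00     6,092.7679    42,649.3756
  Σ                 10,279.6210    56,288.9913
P = 10,279.6210; D_Mac = 5.47578 yrs; D_mod = 5.47578/(1+0.087) = 5.03752 yrs.
ΔP/P ≈ -D_mod · Δy = -5.03752 × (+0.012) = -0.060450 = -6.0450%.

-6.05%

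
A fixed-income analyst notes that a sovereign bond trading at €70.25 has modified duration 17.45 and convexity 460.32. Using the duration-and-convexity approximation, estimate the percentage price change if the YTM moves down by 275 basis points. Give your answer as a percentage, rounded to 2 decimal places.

Duration effect: -D_mod·Δy = -17.45 × (-0.0275) = +0.479875
Convexity effect: ½·C·(Δy)² = 0.5 × 460.32 × (-0.0275)² = +0.1740585
ΔP/P ≈ +0.479875 + 0.1740585 = +0.6539335
= +65.39335%.

+65.39%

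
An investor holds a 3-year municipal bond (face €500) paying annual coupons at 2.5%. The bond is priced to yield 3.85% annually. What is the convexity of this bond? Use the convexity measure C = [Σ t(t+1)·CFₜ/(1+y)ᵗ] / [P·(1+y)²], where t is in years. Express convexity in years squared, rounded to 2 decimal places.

10.76

With y = 0.0385:
  t   CF        PV=CF/(1+0.0385)^t    t·PV        t(t+1)·PV
  1        12.50        12.0366        12.0366          24.0732
  2        12.50        11.5904        23.1807          69.5422
  3       512.50       457.5877     1,372.7632       5,491.0527
  Σ                    481.2147     1,407.9805       5,584.6681
P = 481.2147.
Convexity = Σ t(t+1)·PV / [P·(1+y)²] = 5,584.6681 / (481.2147 × 1.078482) = 10.76082.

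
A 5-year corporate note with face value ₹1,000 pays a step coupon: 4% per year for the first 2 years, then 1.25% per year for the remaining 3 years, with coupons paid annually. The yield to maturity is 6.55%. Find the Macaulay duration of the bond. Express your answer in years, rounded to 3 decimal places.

4.655 years

Periodic yield y = 0.0655. Discount each cash flow and weight by its year:
  t   CF        PV=CF/(1+0.0655)^t    t·PV
  1        40.00        37.5411        37.5411
  2        40.00        35.2333        70.4666
  3        12.50        10.3336        31.0007
  4        12.50         9.6983        38.7933
  5     1,012.50       737.2720     3,686.3602
  Σ                    830.0782     3,864.1617
Price P = Σ PV = 830.0782.
Macaulay duration = Σ(t·PV) / P = 3,864.1617 / 830.0782 = 4.65518 years.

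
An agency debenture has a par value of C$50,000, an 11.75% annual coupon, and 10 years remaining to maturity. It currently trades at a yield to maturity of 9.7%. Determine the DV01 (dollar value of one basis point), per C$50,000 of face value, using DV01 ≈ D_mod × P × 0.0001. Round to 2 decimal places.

Periodic yield y = 0.097.
  t   CF        PV=CF/(1+0.097)^t    t·PV
  1     5,875.00     5,355.5150     5,355.5150
  2     5,875.00     4,881.9645     9,763.9290
  3     5,875.00     4,450.2867    13,350.8600
  4     5,875.00     4,056.7791    16,227.1164
  5     5,875.00     3,698.0666    18,490.3332
  6     5,875.00     3,371.0726    20,226.4356
  7     5,875.00     3,072.9923    21,510.9464
  8     5,875.00     2,801.2692    22,410.1538
  9     5,875.00     2,553.5727    22,982.1541
  10   55,875.00    22,138.6564   221,386.5642
  Σ                 56,380.1752   371,704.0078
P = 56,380.1752; D_Mac = 6.59281 yrs; D_mod = 6.00986 yrs.
DV01 ≈ 6.00986 × 56,380.1752 × 0.0001 = 33.883683.

C$33.88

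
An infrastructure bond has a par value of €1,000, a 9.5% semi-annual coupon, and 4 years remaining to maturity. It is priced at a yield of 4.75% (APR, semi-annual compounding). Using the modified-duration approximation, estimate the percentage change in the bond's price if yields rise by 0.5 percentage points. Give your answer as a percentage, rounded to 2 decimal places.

-1.69%

Periodic yield y = 0.02375. Modified duration first:
  t   CF        PV=CF/(1+0.02375)^t    t·PV
  1        47.50        46.3980        46.3980
  2        47.50        45.3217        90.6433
  3        47.50        44.2702       132.8107
  4        47.50        43.2432       172.9729
  5        47.50        42.2400       211.2001
  6        47.50        41.2601       247.5605
  7        47.50        40.3029       282.1202
  8     1,047.50       868.1659     6,945.3270
  Σ                  1,171.2020     8,129.0328
P = 1,171.2020; D_Mac = 6.94076 half-year periods = 3.47038 yrs; D_mod = 3.47038/(1+0.02375) = 3.38987 yrs.
ΔP/P ≈ -D_mod · Δy = -3.38987 × (+0.005) = -0.016949 = -1.6949%.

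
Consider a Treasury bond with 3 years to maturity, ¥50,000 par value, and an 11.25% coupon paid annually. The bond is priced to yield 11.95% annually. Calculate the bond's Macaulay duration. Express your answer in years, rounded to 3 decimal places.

2.704 years

Periodic yield y = 0.1195. Discount each cash flow and weight by its year:
  t   CF        PV=CF/(1+0.1195)^t    t·PV
  1     5,625.00     5,024.5645     5,024.5645
  2     5,625.00     4,488.2220     8,976.4440
  3    55,625.00    39,645.8497   118,937.5491
  Σ                 49,158.6362   132,938.5577
Price P = Σ PV = 49,158.6362.
Macaulay duration = Σ(t·PV) / P = 132,938.5577 / 49,158.6362 = 2.70428 years.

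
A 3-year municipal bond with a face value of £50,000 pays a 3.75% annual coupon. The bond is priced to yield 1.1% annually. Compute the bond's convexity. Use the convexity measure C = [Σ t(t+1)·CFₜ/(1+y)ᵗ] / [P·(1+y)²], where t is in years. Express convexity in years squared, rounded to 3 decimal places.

11.204

With y = 0.011:
  t   CF        PV=CF/(1+0.011)^t    t·PV        t(t+1)·PV
  1     1,875.00     1,854.5994     1,854.5994       3,709.1988
  2     1,875.00     1,834.4208     3,668.8416      11,006.5247
  3    51,875.00    50,200.1070   150,600.3210     602,401.2842
  Σ                 53,889.1272   156,123.7620     617,117.0076
P = 53,889.1272.
Convexity = Σ t(t+1)·PV / [P·(1+y)²] = 617,117.0076 / (53,889.1272 × 1.022121) = 11.20377.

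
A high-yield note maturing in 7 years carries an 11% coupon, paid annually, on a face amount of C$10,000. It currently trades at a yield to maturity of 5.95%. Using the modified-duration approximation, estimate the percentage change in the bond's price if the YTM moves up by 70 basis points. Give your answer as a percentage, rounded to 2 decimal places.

Periodic yield y = 0.0595. Modified duration first:
  t   CF        PV=CF/(1+0.0595)^t    t·PV
  1     1,100.00     1,038.2256     1,038.2256
  2     1,100.00       979.9203     1,959.8406
  3     1,100.00       924.8894     2,774.6682
  4     1,100.00       872.9489     3,491.7958
  5     1,100.00       823.9254     4,119.6269
  6     1,100.00       777.6549     4,665.9295
  7    11,100.00     7,406.5550    51,845.8849
  Σ                 12,824.1195    69,895.9714
P = 12,824.1195; D_Mac = 5.45035 yrs; D_mod = 5.45035/(1+0.0595) = 5.14427 yrs.
ΔP/P ≈ -D_mod · Δy = -5.14427 × (+0.007) = -0.036010 = -3.6010%.

-3.60%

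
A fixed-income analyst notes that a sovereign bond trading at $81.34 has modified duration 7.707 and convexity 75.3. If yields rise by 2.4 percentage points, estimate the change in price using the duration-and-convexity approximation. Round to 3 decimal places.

-$13.281

Duration effect: -D_mod·Δy = -7.707 × (+0.024) = -0.184968
Convexity effect: ½·C·(Δy)² = 0.5 × 75.3 × (0.024)² = +0.0216864
ΔP/P ≈ -0.184968 + 0.0216864 = -0.1632816
ΔP ≈ 81.34 × (-0.1632816) = -13.281325344.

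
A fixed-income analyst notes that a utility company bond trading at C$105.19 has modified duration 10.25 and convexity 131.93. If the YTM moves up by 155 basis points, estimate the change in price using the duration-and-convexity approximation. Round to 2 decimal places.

-C$15.05

Duration effect: -D_mod·Δy = -10.25 × (+0.0155) = -0.158875
Convexity effect: ½·C·(Δy)² = 0.5 × 131.93 × (0.0155)² = +0.01584809125
ΔP/P ≈ -0.158875 + 0.01584809125 = -0.14302690875
ΔP ≈ 105.19 × (-0.14302690875) = -15.0450005314125.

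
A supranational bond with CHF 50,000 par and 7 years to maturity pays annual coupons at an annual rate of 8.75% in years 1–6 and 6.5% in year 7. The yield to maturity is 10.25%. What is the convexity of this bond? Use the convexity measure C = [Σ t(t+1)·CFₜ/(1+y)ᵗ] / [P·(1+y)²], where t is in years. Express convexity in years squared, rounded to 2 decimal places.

32.63

With y = 0.1025:
  t   CF        PV=CF/(1+0.1025)^t    t·PV        t(t+1)·PV
  1     4,375.00     3,968.2540     3,968.2540       7,936.5079
  2     4,375.00     3,599.3233     7,198.6467      21,595.9400
  3     4,375.00     3,264.6924     9,794.0771      39,176.3083
  4     4,375.00     2,961.1722    11,844.6888      59,223.4442
  5     4,375.00     2,685.8705    13,429.3524      80,576.1145
  6     4,375.00     2,436.1637    14,616.9822     102,318.8756
  7    53,250.00    26,894.8685   188,264.0795   1,506,112.6358
  Σ                 45,810.3446   249,116.0807   1,816,939.8264
P = 45,810.3446.
Convexity = Σ t(t+1)·PV / [P·(1+y)²] = 1,816,939.8264 / (45,810.3446 × 1.215506) = 32.63020.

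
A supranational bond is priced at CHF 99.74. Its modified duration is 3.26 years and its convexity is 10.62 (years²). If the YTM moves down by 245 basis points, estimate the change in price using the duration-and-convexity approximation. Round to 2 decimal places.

Duration effect: -D_mod·Δy = -3.26 × (-0.0245) = +0.079870
Convexity effect: ½·C·(Δy)² = 0.5 × 10.62 × (-0.0245)² = +0.0031873275
ΔP/P ≈ +0.079870 + 0.0031873275 = +0.0830573275
ΔP ≈ 99.74 × (+0.0830573275) = +8.28413784485.

+CHF 8.28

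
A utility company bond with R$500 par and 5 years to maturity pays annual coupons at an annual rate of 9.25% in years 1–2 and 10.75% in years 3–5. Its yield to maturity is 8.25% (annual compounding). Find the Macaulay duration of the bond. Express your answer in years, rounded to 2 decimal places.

Periodic yield y = 0.0825. Discount each cash flow and weight by its year:
  t   CF        PV=CF/(1+0.0825)^t    t·PV
  1        46.25        42.7252        42.7252
  2        46.25        39.4690        78.9380
  3        53.75        42.3735       127.1206
  4        53.75        39.1441       156.5766
  5       553.75       372.5411     1,862.7056
  Σ                    536.2530     2,268.0659
Price P = Σ PV = 536.2530.
Macaulay duration = Σ(t·PV) / P = 2,268.0659 / 536.2530 = 4.22947 years.

4.23 years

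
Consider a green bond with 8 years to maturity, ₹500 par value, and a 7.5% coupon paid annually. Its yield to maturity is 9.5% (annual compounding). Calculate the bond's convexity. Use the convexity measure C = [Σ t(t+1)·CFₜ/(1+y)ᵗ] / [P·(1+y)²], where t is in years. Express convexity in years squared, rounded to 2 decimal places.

With y = 0.095:
  t   CF        PV=CF/(1+0.095)^t    t·PV        t(t+1)·PV
  1        37.50        34.2466        34.2466          68.4932
  2        37.50        31.2754        62.5508         187.6525
  3        37.50        28.5620        85.6861         342.7442
  4        37.50        26.0840       104.3361         521.6807
  5        37.50        23.8210       119.1052         714.6311
  6        37.50        21.7544       130.5262         913.6836
  7        37.50        19.8670       139.0690       1,112.5524
  8       537.50       260.0552     2,080.4415      18,723.9732
  Σ                    445.6656     2,755.9615      22,585.4109
P = 445.6656.
Convexity = Σ t(t+1)·PV / [P·(1+y)²] = 22,585.4109 / (445.6656 × 1.199025) = 42.26595.

42.27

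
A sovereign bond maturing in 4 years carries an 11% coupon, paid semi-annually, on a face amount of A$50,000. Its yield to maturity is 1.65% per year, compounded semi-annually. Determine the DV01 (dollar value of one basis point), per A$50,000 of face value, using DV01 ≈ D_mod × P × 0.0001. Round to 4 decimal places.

A$23.2612

Periodic yield y = 0.00825.
  t   CF        PV=CF/(1+0.00825)^t    t·PV
  1     2,750.00     2,727.4981     2,727.4981
  2     2,750.00     2,705.1804     5,410.3608
  3     2,750.00     2,683.0453     8,049.1358
  4     2,750.00     2,661.0913    10,644.3651
  5     2,750.00     2,639.3169    13,196.5846
  6     2,750.00     2,617.7207    15,706.3243
  7     2,750.00     2,596.3012    18,174.1086
  8    52,750.00    49,394.2754   395,154.2029
  Σ                 68,024.4293   469,062.5803
P = 68,024.4293; D_Mac = 6.89550 half-year periods = 3.44775 yrs; D_mod = 3.41954 yrs.
DV01 ≈ 3.41954 × 68,024.4293 × 0.0001 = 23.261224.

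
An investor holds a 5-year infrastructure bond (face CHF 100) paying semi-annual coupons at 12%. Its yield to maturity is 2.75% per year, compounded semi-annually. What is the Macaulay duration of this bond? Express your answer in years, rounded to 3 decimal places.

4.101 years

Periodic yield y = 0.01375. Discount each cash flow and weight by its period:
  t   CF        PV=CF/(1+0.01375)^t    t·PV
  1         6.00         5.9186         5.9186
  2         6.00         5.8383        11.6767
  3         6.00         5.7592        17.2775
  4         6.00         5.6810        22.7242
  5         6.00         5.6040        28.0199
  6         6.00         5.5280        33.1678
  7         6.00         5.4530        38.1710
  8         6.00         5.3790        43.0323
  9         6.00         5.3061        47.7547
  10      106.00        92.4692       924.6922
  Σ                    142.9364     1,172.4348
Price P = Σ PV = 142.9364.
Macaulay duration = Σ(t·PV) / P = 1,172.4348 / 142.9364 = 8.20249 half-year periods.
In years: 8.20249 / 2 = 4.10125 years.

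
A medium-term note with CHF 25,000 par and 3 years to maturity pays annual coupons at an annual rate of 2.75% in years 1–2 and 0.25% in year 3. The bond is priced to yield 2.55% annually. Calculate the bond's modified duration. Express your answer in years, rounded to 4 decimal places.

Periodic yield y = 0.0255. First find Macaulay duration:
  t   CF        PV=CF/(1+0.0255)^t    t·PV
  1       687.50       670.4047       670.4047
  2       687.50       653.7345     1,307.4689
  3    25,062.50    23,238.9979    69,716.9936
  Σ                 24,563.1370    71,694.8671
P = 24,563.1370; Macaulay duration = 71,694.8671 / 24,563.1370 = 2.91880 years.
Modified duration = D_Mac / (1 + y) = 2.91880 / 1.0255 = 2.84622 years.

2.8462 years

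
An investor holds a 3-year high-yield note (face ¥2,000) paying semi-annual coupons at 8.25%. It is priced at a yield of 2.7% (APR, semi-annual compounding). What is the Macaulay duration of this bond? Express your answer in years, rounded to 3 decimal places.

2.741 years

Periodic yield y = 0.0135. Discount each cash flow and weight by its period:
  t   CF        PV=CF/(1+0.0135)^t    t·PV
  1        82.50        81.4011        81.4011
  2        82.50        80.3168       160.6336
  3        82.50        79.2470       237.7409
  4        82.50        78.1914       312.7656
  5        82.50        77.1499       385.7493
  6     2,082.50     1,921.5093    11,529.0558
  Σ                  2,317.8154    12,707.3464
Price P = Σ PV = 2,317.8154.
Macaulay duration = Σ(t·PV) / P = 12,707.3464 / 2,317.8154 = 5.48247 half-year periods.
In years: 5.48247 / 2 = 2.74123 years.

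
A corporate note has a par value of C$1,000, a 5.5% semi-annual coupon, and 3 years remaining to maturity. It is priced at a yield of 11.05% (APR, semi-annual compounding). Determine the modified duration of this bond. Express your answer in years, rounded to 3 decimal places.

Periodic yield y = 0.05525. First find Macaulay duration:
  t   CF        PV=CF/(1+0.05525)^t    t·PV
  1        27.50        26.0602        26.0602
  2        27.50        24.6957        49.3915
  3        27.50        23.4027        70.2082
  4        27.50        22.1774        88.7097
  5        27.50        21.0163       105.0814
  6     1,027.50       744.1315     4,464.7888
  Σ                    861.4838     4,804.2397
P = 861.4838; Macaulay duration = 4,804.2397 / 861.4838 = 5.57670 half-year periods = 2.78835 years.
Modified duration = D_Mac / (1 + y) = 2.78835 / 1.05525 = 2.64236 years.

2.642 years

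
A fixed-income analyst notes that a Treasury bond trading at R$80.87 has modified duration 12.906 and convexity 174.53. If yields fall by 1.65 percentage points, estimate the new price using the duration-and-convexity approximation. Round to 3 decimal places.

R$100.012

Duration effect: -D_mod·Δy = -12.906 × (-0.0165) = +0.212949
Convexity effect: ½·C·(Δy)² = 0.5 × 174.53 × (-0.0165)² = +0.02375789625
ΔP/P ≈ +0.212949 + 0.02375789625 = +0.23670689625
New price ≈ 80.87 × (1 + 0.23670689625) = 100.0124866997375.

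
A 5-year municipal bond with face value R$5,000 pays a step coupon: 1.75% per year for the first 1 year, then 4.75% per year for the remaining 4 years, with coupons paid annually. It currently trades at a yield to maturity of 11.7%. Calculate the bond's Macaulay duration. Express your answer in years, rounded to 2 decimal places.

4.62 years

Periodic yield y = 0.117. Discount each cash flow and weight by its year:
  t   CF        PV=CF/(1+0.117)^t    t·PV
  1        87.50        78.3348        78.3348
  2       237.50       190.3519       380.7038
  3       237.50       170.4135       511.2406
  4       237.50       152.5636       610.2544
  5     5,237.50     3,012.0222    15,060.1111
  Σ                  3,603.6861    16,640.6447
Price P = Σ PV = 3,603.6861.
Macaulay duration = Σ(t·PV) / P = 16,640.6447 / 3,603.6861 = 4.61767 years.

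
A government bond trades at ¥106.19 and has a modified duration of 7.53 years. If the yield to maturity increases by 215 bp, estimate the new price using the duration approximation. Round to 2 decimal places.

¥89.00

Duration approximation: ΔP/P ≈ -D_mod · Δy = -7.53 × (+0.0215) = -0.161895.
New price ≈ 106.19 × (1 - 0.161895) = 88.99836995.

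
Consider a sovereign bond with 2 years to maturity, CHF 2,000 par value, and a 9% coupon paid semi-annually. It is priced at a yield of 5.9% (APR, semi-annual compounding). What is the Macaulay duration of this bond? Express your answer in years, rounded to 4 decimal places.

Periodic yield y = 0.0295. Discount each cash flow and weight by its period:
  t   CF        PV=CF/(1+0.0295)^t    t·PV
  1        90.00        87.4211        87.4211
  2        90.00        84.9161       169.8321
  3        90.00        82.4828       247.4484
  4     2,090.00     1,860.5480     7,442.1921
  Σ                  2,115.3680     7,946.8937
Price P = Σ PV = 2,115.3680.
Macaulay duration = Σ(t·PV) / P = 7,946.8937 / 2,115.3680 = 3.75674 half-year periods.
In years: 3.75674 / 2 = 1.87837 years.

1.8784 years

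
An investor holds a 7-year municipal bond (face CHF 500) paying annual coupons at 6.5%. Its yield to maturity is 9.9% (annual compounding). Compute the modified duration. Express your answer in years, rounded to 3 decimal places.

5.200 years

Periodic yield y = 0.099. First find Macaulay duration:
  t   CF        PV=CF/(1+0.099)^t    t·PV
  1        32.50        29.5723        29.5723
  2        32.50        26.9084        53.8168
  3        32.50        24.4844        73.4533
  4        32.50        22.2788        89.1154
  5        32.50        20.2719       101.3596
  6        32.50        18.4458       110.6747
  7       532.50       275.0019     1,925.0136
  Σ                    416.9637     2,383.0058
P = 416.9637; Macaulay duration = 2,383.0058 / 416.9637 = 5.71514 years.
Modified duration = D_Mac / (1 + y) = 5.71514 / 1.099 = 5.20031 years.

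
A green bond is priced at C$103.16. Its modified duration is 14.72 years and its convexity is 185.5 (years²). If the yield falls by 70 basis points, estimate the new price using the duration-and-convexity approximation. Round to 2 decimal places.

Duration effect: -D_mod·Δy = -14.72 × (-0.007) = +0.103040
Convexity effect: ½·C·(Δy)² = 0.5 × 185.5 × (-0.007)² = +0.00454475
ΔP/P ≈ +0.103040 + 0.00454475 = +0.10758475
New price ≈ 103.16 × (1 + 0.10758475) = 114.25844281.

C$114.26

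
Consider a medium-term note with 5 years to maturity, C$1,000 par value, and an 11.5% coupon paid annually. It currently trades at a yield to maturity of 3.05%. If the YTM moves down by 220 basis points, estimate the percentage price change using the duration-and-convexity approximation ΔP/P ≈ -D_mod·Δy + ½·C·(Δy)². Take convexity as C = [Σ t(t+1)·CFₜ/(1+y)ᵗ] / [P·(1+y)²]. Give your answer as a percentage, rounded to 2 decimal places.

With y = 0.0305:
  t   CF        PV=CF/(1+0.0305)^t    t·PV        t(t+1)·PV
  1       115.00       111.5963       111.5963         223.1926
  2       115.00       108.2934       216.5867         649.7602
  3       115.00       105.0882       315.2645       1,261.0581
  4       115.00       101.9779       407.9114       2,039.5570
  5     1,115.00       959.4777     4,797.3885      28,784.3311
  Σ                  1,386.4334     5,848.7475      32,957.8990
P = 1,386.4334; D_Mac = 4.21856 yrs; D_mod = 4.09370 yrs; C = 22.38538.
Duration effect: -4.09370 × (-0.022) = +0.090061
Convexity effect: 0.5 × 22.38538 × (-0.022)² = +0.0054173
ΔP/P ≈ +0.090061 + 0.0054173 = +0.095479 = +9.5479%.

+9.55%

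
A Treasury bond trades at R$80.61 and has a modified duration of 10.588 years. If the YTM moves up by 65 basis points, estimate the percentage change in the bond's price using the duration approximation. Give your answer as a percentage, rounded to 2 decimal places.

Duration approximation: ΔP/P ≈ -D_mod · Δy = -10.588 × (+0.0065) = -0.068822.
As a percentage: -6.8822%.

-6.88%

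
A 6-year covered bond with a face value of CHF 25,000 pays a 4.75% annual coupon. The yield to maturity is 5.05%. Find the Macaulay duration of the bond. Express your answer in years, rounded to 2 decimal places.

5.35 years

Periodic yield y = 0.0505. Discount each cash flow and weight by its year:
  t   CF        PV=CF/(1+0.0505)^t    t·PV
  1     1,187.50     1,130.4141     1,130.4141
  2     1,187.50     1,076.0724     2,152.1449
  3     1,187.50     1,024.3431     3,073.0293
  4     1,187.50       975.1005     3,900.4021
  5     1,187.50       928.2252     4,641.1258
  6    26,187.50    19,485.7757   116,914.6544
  Σ                 24,619.9310   131,811.7706
Price P = Σ PV = 24,619.9310.
Macaulay duration = Σ(t·PV) / P = 131,811.7706 / 24,619.9310 = 5.35386 years.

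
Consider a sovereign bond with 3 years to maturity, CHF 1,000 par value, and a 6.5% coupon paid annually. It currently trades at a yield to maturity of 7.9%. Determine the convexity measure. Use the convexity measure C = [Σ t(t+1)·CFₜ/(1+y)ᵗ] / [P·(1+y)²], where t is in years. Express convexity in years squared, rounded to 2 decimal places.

9.47

With y = 0.079:
  t   CF        PV=CF/(1+0.079)^t    t·PV        t(t+1)·PV
  1        65.00        60.2410        60.2410         120.4819
  2        65.00        55.8304       111.6607         334.9822
  3     1,065.00       847.7841     2,543.3523      10,173.4094
  Σ                    963.8554     2,715.2540      10,628.8735
P = 963.8554.
Convexity = Σ t(t+1)·PV / [P·(1+y)²] = 10,628.8735 / (963.8554 × 1.164241) = 9.47180.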